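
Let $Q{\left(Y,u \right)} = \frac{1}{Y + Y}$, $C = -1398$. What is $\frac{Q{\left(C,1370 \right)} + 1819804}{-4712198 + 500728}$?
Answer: $- \frac{5088171983}{11775270120} \approx -0.43211$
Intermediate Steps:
$Q{\left(Y,u \right)} = \frac{1}{2 Y}$
$\frac{Q{\left(C,1370 \right)} + 1819804}{-4712198 + 500728} = \frac{\frac{1}{2 \left(-1398\right)} + 1819804}{-4712198 + 500728} = \frac{\frac{1}{2} \left(- \frac{1}{1398}\right) + 1819804}{-4211470} = \left(- \frac{1}{2796} + 1819804\right) \left(- \frac{1}{4211470}\right) = \frac{5088171983}{2796} \left(- \frac{1}{4211470}\right) = - \frac{5088171983}{11775270120}$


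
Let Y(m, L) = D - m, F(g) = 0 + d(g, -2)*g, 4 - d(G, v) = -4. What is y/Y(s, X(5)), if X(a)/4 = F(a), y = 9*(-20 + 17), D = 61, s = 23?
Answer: -27/38 ≈ -0.71053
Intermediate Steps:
d(G, v) = 8 (d(G, v) = 4 - 1*(-4) = 4 + 4 = 8)
F(g) = 8*g (F(g) = 0 + 8*g = 8*g)
y = -27 (y = 9*(-3) = -27)
X(a) = 32*a (X(a) = 4*(8*a) = 32*a)
Y(m, L) = 61 - m
y/Y(s, X(5)) = -27/(61 - 1*23) = -27/(61 - 23) = -27/38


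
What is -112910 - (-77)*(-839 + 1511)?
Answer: -61166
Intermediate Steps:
-112910 - (-77)*(-839 + 1511) = -112910 - (-77)*672 = -112910 - 1*(-51744) = -112910 + 51744 = -61166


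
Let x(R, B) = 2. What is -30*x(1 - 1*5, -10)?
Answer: -60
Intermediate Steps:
-30*x(1 - 1*5, -10) = -30*2 = -60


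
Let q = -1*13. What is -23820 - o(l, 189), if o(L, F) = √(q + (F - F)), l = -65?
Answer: -23820 - I*√13 ≈ -23820.0 - 3.6056*I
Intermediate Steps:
q = -13
o(L, F) = I*√13 (o(L, F) = √(-13 + (F - F)) = √(-13 + 0) = √(-13) = I*√13)
-23820 - o(l, 189) = -23820 - I*√13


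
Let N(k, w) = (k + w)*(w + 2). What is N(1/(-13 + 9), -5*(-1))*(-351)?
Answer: -46683/4 ≈ -11671.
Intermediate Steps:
N(k, w) = (2 + w)*(k + w) (N(k, w) = (k + w)*(2 + w) = (2 + w)*(k + w))
N(1/(-13 + 9), -5*(-1))*(-351) = ((-5*(-1))² + 2/(-13 + 9) + 2*(-5*(-1)) + (-5*(-1))/(-13 + 9))*(-351) = (5² + 2/(-4) + 2*5 + 5/(-4))*(-351) = (25 + 2*(-¼) + 10 - ¼*5)*(-351) = (25 - ½ + 10 - 5/4)*(-351) = (133/4)*(-351) = -46683/4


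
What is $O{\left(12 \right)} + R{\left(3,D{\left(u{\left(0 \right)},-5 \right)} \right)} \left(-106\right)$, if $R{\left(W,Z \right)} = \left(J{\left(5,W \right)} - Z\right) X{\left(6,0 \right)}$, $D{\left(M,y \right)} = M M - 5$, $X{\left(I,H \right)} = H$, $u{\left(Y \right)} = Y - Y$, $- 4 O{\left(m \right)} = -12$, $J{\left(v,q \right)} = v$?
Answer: $3$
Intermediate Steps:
$O{\left(m \right)} = 3$ ($O{\left(m \right)} = \left(- \frac{1}{4}\right) \left(-12\right) = 3$)
$u{\left(Y \right)} = 0$
$D{\left(M,y \right)} = -5 + M^{2}$ ($D{\left(M,y \right)} = M^{2} - 5 = -5 + M^{2}$)
$R{\left(W,Z \right)} = 0$ ($R{\left(W,Z \right)} = \left(5 - Z\right) 0 = 0$)
$O{\left(12 \right)} + R{\left(3,D{\left(u{\left(0 \right)},-5 \right)} \right)} \left(-106\right) = 3 + 0 \left(-106\right) = 3 + 0 = 3$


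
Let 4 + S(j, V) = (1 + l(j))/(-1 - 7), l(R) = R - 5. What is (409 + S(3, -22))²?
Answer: 10504081/64 ≈ 1.6413e+5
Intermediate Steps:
l(R) = -5 + R
S(j, V) = -7/2 - j/8 (S(j, V) = -4 + (1 + (-5 + j))/(-1 - 7) = -4 + (-4 + j)/(-8) = -4 + (-4 + j)*(-⅛) = -4 + (½ - j/8) = -7/2 - j/8)
(409 + S(3, -22))² = (409 + (-7/2 - ⅛*3))² = (409 + (-7/2 - 3/8))² = (409 - 31/8)² = (3241/8)² = 10504081/64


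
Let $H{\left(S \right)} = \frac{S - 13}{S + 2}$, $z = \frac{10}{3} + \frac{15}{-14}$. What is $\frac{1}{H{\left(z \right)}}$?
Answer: $- \frac{179}{451} \approx -0.3969$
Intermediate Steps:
$z = \frac{95}{42}$ ($z = 10 \cdot \frac{1}{3} + 15 \left(- \frac{1}{14}\right) = \frac{10}{3} - \frac{15}{14} = \frac{95}{42} \approx 2.2619$)
$H{\left(S \right)} = \frac{-13 + S}{2 + S}$
$\frac{1}{H{\left(z \right)}} = \frac{1}{\frac{1}{2 + \frac{95}{42}} \left(-13 + \frac{95}{42}\right)} = \frac{1}{\frac{1}{\frac{179}{42}} \left(- \frac{451}{42}\right)} = \frac{1}{\frac{42}{179} \left(- \frac{451}{42}\right)} = \frac{1}{- \frac{451}{179}} = - \frac{179}{451}$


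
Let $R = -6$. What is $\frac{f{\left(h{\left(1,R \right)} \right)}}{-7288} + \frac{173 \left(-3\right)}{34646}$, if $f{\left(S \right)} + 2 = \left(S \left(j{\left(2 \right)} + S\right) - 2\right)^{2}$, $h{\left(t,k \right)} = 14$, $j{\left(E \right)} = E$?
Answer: $- \frac{427801661}{63125012} \approx -6.7771$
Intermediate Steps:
$f{\left(S \right)} = -2 + \left(-2 + S \left(2 + S\right)\right)^{2}$ ($f{\left(S \right)} = -2 + \left(S \left(2 + S\right) - 2\right)^{2} = -2 + \left(-2 + S \left(2 + S\right)\right)^{2}$)
$\frac{f{\left(h{\left(1,R \right)} \right)}}{-7288} + \frac{173 \left(-3\right)}{34646} = \frac{-2 + \left(-2 + 14^{2} + 2 \cdot 14\right)^{2}}{-7288} + \frac{173 \left(-3\right)}{34646} = \left(-2 + \left(-2 + 196 + 28\right)^{2}\right) \left(- \frac{1}{7288}\right) - \frac{519}{34646} = \left(-2 + 222^{2}\right) \left(- \frac{1}{7288}\right) - \frac{519}{34646} = \left(-2 + 49284\right) \left(- \frac{1}{7288}\right) - \frac{519}{34646} = 49282 \left(- \frac{1}{7288}\right) - \frac{519}{34646} = - \frac{24641}{3644} - \frac{519}{34646} = - \frac{427801661}{63125012}$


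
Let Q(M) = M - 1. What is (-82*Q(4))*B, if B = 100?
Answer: -24600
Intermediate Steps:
Q(M) = -1 + M
(-82*Q(4))*B = -82*(-1 + 4)*100 = -82*3*100 = -246*100 = -24600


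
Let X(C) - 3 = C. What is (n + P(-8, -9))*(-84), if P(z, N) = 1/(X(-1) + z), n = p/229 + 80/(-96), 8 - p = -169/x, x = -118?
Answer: 1102374/13511 ≈ 81.591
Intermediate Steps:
X(C) = 3 + C
p = 775/118 (p = 8 - (-169)/(-118) = 8 - (-169)*(-1)/118 = 8 - 1*169/118 = 8 - 169/118 = 775/118 ≈ 6.5678)
n = -32615/40533 (n = (775/118)/229 + 80/(-96) = (775/118)*(1/229) + 80*(-1/96) = 775/27022 - ⅚ = -32615/40533 ≈ -0.80465)
P(z, N) = 1/(2 + z) (P(z, N) = 1/((3 - 1) + z) = 1/(2 + z))
(n + P(-8, -9))*(-84) = (-32615/40533 + 1/(2 - 8))*(-84) = (-32615/40533 + 1/(-6))*(-84) = (-32615/40533 - ⅙)*(-84) = -26247/27022*(-84) = 1102374/13511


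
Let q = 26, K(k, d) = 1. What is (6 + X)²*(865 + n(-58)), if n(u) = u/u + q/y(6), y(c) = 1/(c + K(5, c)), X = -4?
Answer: 4192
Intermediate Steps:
y(c) = 1/(1 + c) (y(c) = 1/(c + 1) = 1/(1 + c))
n(u) = 183 (n(u) = u/u + 26/(1/(1 + 6)) = 1 + 26/(1/7) = 1 + 26/(⅐) = 1 + 26*7 = 1 + 182 = 183)
(6 + X)²*(865 + n(-58)) = (6 - 4)²*(865 + 183) = 2²*1048 = 4*1048 = 4192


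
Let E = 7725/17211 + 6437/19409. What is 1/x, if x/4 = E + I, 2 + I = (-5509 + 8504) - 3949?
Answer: -111349433/425452602816 ≈ -0.00026172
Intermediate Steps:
E = 86907244/111349433 (E = 7725*(1/17211) + 6437*(1/19409) = 2575/5737 + 6437/19409 = 86907244/111349433 ≈ 0.78049)
I = -956 (I = -2 + ((-5509 + 8504) - 3949) = -2 + (2995 - 3949) = -2 - 954 = -956)
x = -425452602816/111349433 (x = 4*(86907244/111349433 - 956) = 4*(-106363150704/111349433) = -425452602816/111349433 ≈ -3820.9)
1/x = 1/(-425452602816/111349433) = -111349433/425452602816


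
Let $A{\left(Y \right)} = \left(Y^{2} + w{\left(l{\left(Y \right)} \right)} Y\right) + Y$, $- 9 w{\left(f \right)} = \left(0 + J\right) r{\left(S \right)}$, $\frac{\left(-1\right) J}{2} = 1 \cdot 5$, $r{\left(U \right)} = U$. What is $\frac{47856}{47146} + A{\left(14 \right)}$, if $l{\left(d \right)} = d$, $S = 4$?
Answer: $\frac{57969202}{212157} \approx 273.24$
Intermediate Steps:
$J = -10$ ($J = - 2 \cdot 1 \cdot 5 = \left(-2\right) 5 = -10$)
$w{\left(f \right)} = \frac{40}{9}$ ($w{\left(f \right)} = - \frac{\left(0 - 10\right) 4}{9} = - \frac{\left(-10\right) 4}{9} = \left(- \frac{1}{9}\right) \left(-40\right) = \frac{40}{9}$)
$A{\left(Y \right)} = Y^{2} + \frac{49 Y}{9}$ ($A{\left(Y \right)} = \left(Y^{2} + \frac{40 Y}{9}\right) + Y = Y^{2} + \frac{49 Y}{9}$)
$\frac{47856}{47146} + A{\left(14 \right)} = \frac{47856}{47146} + \frac{1}{9} \cdot 14 \left(49 + 9 \cdot 14\right) = 47856 \cdot \frac{1}{47146} + \frac{1}{9} \cdot 14 \left(49 + 126\right) = \frac{23928}{23573} + \frac{1}{9} \cdot 14 \cdot 175 = \frac{23928}{23573} + \frac{2450}{9} = \frac{57969202}{212157}$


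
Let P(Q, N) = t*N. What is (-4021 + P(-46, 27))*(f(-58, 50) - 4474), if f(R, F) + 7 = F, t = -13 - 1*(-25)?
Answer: 16381407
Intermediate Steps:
t = 12 (t = -13 + 25 = 12)
f(R, F) = -7 + F
P(Q, N) = 12*N
(-4021 + P(-46, 27))*(f(-58, 50) - 4474) = (-4021 + 12*27)*((-7 + 50) - 4474) = (-4021 + 324)*(43 - 4474) = -3697*(-4431) = 16381407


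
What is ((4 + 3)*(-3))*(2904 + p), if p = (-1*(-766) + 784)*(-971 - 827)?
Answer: 58463916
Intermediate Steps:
p = -2786900 (p = (766 + 784)*(-1798) = 1550*(-1798) = -2786900)
((4 + 3)*(-3))*(2904 + p) = ((4 + 3)*(-3))*(2904 - 2786900) = (7*(-3))*(-2783996) = -21*(-2783996) = 58463916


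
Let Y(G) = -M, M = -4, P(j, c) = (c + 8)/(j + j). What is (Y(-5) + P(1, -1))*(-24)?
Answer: -180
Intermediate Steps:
P(j, c) = (8 + c)/(2*j) (P(j, c) = (8 + c)/((2*j)) = (8 + c)*(1/(2*j)) = (8 + c)/(2*j))
Y(G) = 4 (Y(G) = -1*(-4) = 4)
(Y(-5) + P(1, -1))*(-24) = (4 + (½)*(8 - 1)/1)*(-24) = (4 + (½)*1*7)*(-24) = (4 + 7/2)*(-24) = (15/2)*(-24) = -180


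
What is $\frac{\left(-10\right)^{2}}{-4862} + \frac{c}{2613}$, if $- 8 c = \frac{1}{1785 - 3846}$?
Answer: $- \frac{165704213}{8056547928} \approx -0.020568$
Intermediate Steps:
$c = \frac{1}{16488}$ ($c = - \frac{1}{8 \left(1785 - 3846\right)} = - \frac{1}{8 \left(-2061\right)} = \left(- \frac{1}{8}\right) \left(- \frac{1}{2061}\right) = \frac{1}{16488} \approx 6.065 \cdot 10^{-5}$)
$\frac{\left(-10\right)^{2}}{-4862} + \frac{c}{2613} = \frac{\left(-10\right)^{2}}{-4862} + \frac{1}{16488 \cdot 2613} = 100 \left(- \frac{1}{4862}\right) + \frac{1}{16488} \cdot \frac{1}{2613} = - \frac{50}{2431} + \frac{1}{43083144} = - \frac{165704213}{8056547928}$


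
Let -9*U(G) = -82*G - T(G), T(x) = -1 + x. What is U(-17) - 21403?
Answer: -194039/9 ≈ -21560.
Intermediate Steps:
U(G) = -1/9 + 83*G/9 (U(G) = -(-82*G - (-1 + G))/9 = -(-82*G + (1 - G))/9 = -(1 - 83*G)/9 = -1/9 + 83*G/9)
U(-17) - 21403 = (-1/9 + (83/9)*(-17)) - 21403 = (-1/9 - 1411/9) - 21403 = -1412/9 - 21403 = -194039/9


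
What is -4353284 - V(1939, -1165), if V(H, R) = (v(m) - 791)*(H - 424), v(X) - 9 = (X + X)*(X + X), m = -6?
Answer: -3386714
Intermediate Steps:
v(X) = 9 + 4*X² (v(X) = 9 + (X + X)*(X + X) = 9 + (2*X)*(2*X) = 9 + 4*X²)
V(H, R) = 270512 - 638*H (V(H, R) = ((9 + 4*(-6)²) - 791)*(H - 424) = ((9 + 4*36) - 791)*(-424 + H) = ((9 + 144) - 791)*(-424 + H) = (153 - 791)*(-424 + H) = -638*(-424 + H) = 270512 - 638*H)
-4353284 - V(1939, -1165) = -4353284 - (270512 - 638*1939) = -4353284 - (270512 - 1237082) = -4353284 - 1*(-966570) = -4353284 + 966570 = -3386714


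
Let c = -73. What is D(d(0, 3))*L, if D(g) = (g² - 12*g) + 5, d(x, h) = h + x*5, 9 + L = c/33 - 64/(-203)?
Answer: 145996/609 ≈ 239.73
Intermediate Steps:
L = -72998/6699 (L = -9 + (-73/33 - 64/(-203)) = -9 + (-73*1/33 - 64*(-1/203)) = -9 + (-73/33 + 64/203) = -9 - 12707/6699 = -72998/6699 ≈ -10.897)
d(x, h) = h + 5*x
D(g) = 5 + g² - 12*g
D(d(0, 3))*L = (5 + (3 + 5*0)² - 12*(3 + 5*0))*(-72998/6699) = (5 + (3 + 0)² - 12*(3 + 0))*(-72998/6699) = (5 + 3² - 12*3)*(-72998/6699) = (5 + 9 - 36)*(-72998/6699) = -22*(-72998/6699) = 145996/609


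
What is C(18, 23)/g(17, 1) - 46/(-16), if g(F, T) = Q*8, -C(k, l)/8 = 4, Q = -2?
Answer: 39/8 ≈ 4.8750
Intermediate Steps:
C(k, l) = -32 (C(k, l) = -8*4 = -32)
g(F, T) = -16 (g(F, T) = -2*8 = -16)
C(18, 23)/g(17, 1) - 46/(-16) = -32/(-16) - 46/(-16) = -32*(-1/16) - 46*(-1/16) = 2 + 23/8 = 39/8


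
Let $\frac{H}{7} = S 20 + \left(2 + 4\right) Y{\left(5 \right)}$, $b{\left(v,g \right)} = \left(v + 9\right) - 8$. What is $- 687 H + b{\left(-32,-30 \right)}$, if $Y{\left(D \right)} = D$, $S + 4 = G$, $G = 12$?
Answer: $-913741$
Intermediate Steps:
$S = 8$ ($S = -4 + 12 = 8$)
$b{\left(v,g \right)} = 1 + v$ ($b{\left(v,g \right)} = \left(9 + v\right) - 8 = 1 + v$)
$H = 1330$ ($H = 7 \left(8 \cdot 20 + \left(2 + 4\right) 5\right) = 7 \left(160 + 6 \cdot 5\right) = 7 \left(160 + 30\right) = 7 \cdot 190 = 1330$)
$- 687 H + b{\left(-32,-30 \right)} = \left(-687\right) 1330 + \left(1 - 32\right) = -913710 - 31 = -913741$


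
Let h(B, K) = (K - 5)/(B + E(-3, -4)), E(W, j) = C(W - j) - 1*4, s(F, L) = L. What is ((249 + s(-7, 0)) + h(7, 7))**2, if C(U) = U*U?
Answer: 249001/4 ≈ 62250.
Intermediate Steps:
C(U) = U**2
E(W, j) = -4 + (W - j)**2 (E(W, j) = (W - j)**2 - 1*4 = (W - j)**2 - 4 = -4 + (W - j)**2)
h(B, K) = (-5 + K)/(-3 + B) (h(B, K) = (K - 5)/(B + (-4 + (-3 - 1*(-4))**2)) = (-5 + K)/(B + (-4 + (-3 + 4)**2)) = (-5 + K)/(B + (-4 + 1**2)) = (-5 + K)/(B + (-4 + 1)) = (-5 + K)/(B - 3) = (-5 + K)/(-3 + B))
((249 + s(-7, 0)) + h(7, 7))**2 = ((249 + 0) + (-5 + 7)/(-3 + 7))**2 = (249 + 2/4)**2 = (249 + (1/4)*2)**2 = (249 + 1/2)**2 = (499/2)**2 = 249001/4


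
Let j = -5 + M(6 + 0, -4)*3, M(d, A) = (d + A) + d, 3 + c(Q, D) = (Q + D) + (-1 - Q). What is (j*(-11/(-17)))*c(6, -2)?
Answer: -1254/17 ≈ -73.765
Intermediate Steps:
c(Q, D) = -4 + D (c(Q, D) = -3 + ((Q + D) + (-1 - Q)) = -3 + ((D + Q) + (-1 - Q)) = -3 + (-1 + D) = -4 + D)
M(d, A) = A + 2*d (M(d, A) = (A + d) + d = A + 2*d)
j = 19 (j = -5 + (-4 + 2*(6 + 0))*3 = -5 + (-4 + 2*6)*3 = -5 + (-4 + 12)*3 = -5 + 8*3 = -5 + 24 = 19)
(j*(-11/(-17)))*c(6, -2) = (19*(-11/(-17)))*(-4 - 2) = (19*(-11*(-1/17)))*(-6) = (19*(11/17))*(-6) = (209/17)*(-6) = -1254/17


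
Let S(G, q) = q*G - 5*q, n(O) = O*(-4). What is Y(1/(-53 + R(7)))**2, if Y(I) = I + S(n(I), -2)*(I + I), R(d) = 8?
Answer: 863041/4100625 ≈ 0.21047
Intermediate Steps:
n(O) = -4*O
S(G, q) = -5*q + G*q (S(G, q) = G*q - 5*q = -5*q + G*q)
Y(I) = I + 2*I*(10 + 8*I) (Y(I) = I + (-2*(-5 - 4*I))*(I + I) = I + (10 + 8*I)*(2*I) = I + 2*I*(10 + 8*I))
Y(1/(-53 + R(7)))**2 = ((21 + 16/(-53 + 8))/(-53 + 8))**2 = ((21 + 16/(-45))/(-45))**2 = (-(21 + 16*(-1/45))/45)**2 = (-(21 - 16/45)/45)**2 = (-1/45*929/45)**2 = (-929/2025)**2 = 863041/4100625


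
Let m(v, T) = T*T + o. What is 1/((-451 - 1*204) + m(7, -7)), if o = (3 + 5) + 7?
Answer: -1/591 ≈ -0.0016920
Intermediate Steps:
o = 15 (o = 8 + 7 = 15)
m(v, T) = 15 + T² (m(v, T) = T*T + 15 = T² + 15 = 15 + T²)
1/((-451 - 1*204) + m(7, -7)) = 1/((-451 - 1*204) + (15 + (-7)²)) = 1/((-451 - 204) + (15 + 49)) = 1/(-655 + 64) = 1/(-591) = -1/591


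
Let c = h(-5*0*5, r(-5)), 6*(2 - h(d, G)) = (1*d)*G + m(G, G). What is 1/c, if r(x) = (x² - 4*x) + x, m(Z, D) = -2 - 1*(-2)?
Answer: ½ ≈ 0.50000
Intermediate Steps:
m(Z, D) = 0 (m(Z, D) = -2 + 2 = 0)
r(x) = x² - 3*x
h(d, G) = 2 - G*d/6 (h(d, G) = 2 - ((1*d)*G + 0)/6 = 2 - (d*G + 0)/6 = 2 - (G*d + 0)/6 = 2 - G*d/6)
c = 2 (c = 2 - (-5*(-3 - 5))*-5*0*5/6 = 2 - (-5*(-8))*0*5/6 = 2 - ⅙*40*0 = 2 + 0 = 2)
1/c = 1/2 = ½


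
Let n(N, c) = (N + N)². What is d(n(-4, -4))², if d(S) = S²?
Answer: 16777216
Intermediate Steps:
n(N, c) = 4*N² (n(N, c) = (2*N)² = 4*N²)
d(n(-4, -4))² = ((4*(-4)²)²)² = ((4*16)²)² = (64²)² = 4096² = 16777216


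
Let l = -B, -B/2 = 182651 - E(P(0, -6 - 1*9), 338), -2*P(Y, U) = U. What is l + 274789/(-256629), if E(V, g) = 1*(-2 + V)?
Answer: 93743989250/256629 ≈ 3.6529e+5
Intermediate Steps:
P(Y, U) = -U/2
E(V, g) = -2 + V
B = -365291 (B = -2*(182651 - (-2 - (-6 - 1*9)/2)) = -2*(182651 - (-2 - (-6 - 9)/2)) = -2*(182651 - (-2 - 1/2*(-15))) = -2*(182651 - (-2 + 15/2)) = -2*(182651 - 1*11/2) = -2*(182651 - 11/2) = -2*365291/2 = -365291)
l = 365291 (l = -1*(-365291) = 365291)
l + 274789/(-256629) = 365291 + 274789/(-256629) = 365291 + 274789*(-1/256629) = 365291 - 274789/256629 = 93743989250/256629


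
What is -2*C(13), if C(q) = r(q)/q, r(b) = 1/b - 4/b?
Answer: 6/169 ≈ 0.035503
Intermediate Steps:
r(b) = -3/b (r(b) = 1/b - 4/b = -3/b)
C(q) = -3/q² (C(q) = (-3/q)/q = -3/q²)
-2*C(13) = -(-6)/13² = -(-6)/169 = -2*(-3/169) = 6/169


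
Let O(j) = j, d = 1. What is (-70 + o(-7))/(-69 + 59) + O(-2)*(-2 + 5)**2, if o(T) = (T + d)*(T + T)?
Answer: -97/5 ≈ -19.400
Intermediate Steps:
o(T) = 2*T*(1 + T) (o(T) = (T + 1)*(T + T) = (1 + T)*(2*T) = 2*T*(1 + T))
(-70 + o(-7))/(-69 + 59) + O(-2)*(-2 + 5)**2 = (-70 + 2*(-7)*(1 - 7))/(-69 + 59) - 2*(-2 + 5)**2 = (-70 + 2*(-7)*(-6))/(-10) - 2*3**2 = (-70 + 84)*(-1/10) - 2*9 = 14*(-1/10) - 18 = -7/5 - 18 = -97/5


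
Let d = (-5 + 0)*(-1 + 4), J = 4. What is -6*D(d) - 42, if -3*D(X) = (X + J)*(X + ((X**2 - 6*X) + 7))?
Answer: -6796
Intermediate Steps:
d = -15 (d = -5*3 = -15)
D(X) = -(4 + X)*(7 + X**2 - 5*X)/3 (D(X) = -(X + 4)*(X + ((X**2 - 6*X) + 7))/3 = -(4 + X)*(X + (7 + X**2 - 6*X))/3 = -(4 + X)*(7 + X**2 - 5*X)/3)
-6*D(d) - 42 = -6*(-28/3 - 1/3*(-15)**3 + (1/3)*(-15)**2 + (13/3)*(-15)) - 42 = -6*(-28/3 - 1/3*(-3375) + (1/3)*225 - 65) - 42 = -6*(-28/3 + 1125 + 75 - 65) - 42 = -6*3377/3 - 42 = -6754 - 42 = -6796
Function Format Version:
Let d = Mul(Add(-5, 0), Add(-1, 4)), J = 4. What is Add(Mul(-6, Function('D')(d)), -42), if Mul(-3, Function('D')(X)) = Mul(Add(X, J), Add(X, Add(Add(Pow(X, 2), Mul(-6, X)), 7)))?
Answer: -6796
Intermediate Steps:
d = -15 (d = Mul(-5, 3) = -15)
Function('D')(X) = Mul(Rational(-1, 3), Add(4, X), Add(7, Pow(X, 2), Mul(-5, X))) (Function('D')(X) = Mul(Rational(-1, 3), Mul(Add(X, 4), Add(X, Add(Add(Pow(X, 2), Mul(-6, X)), 7)))) = Mul(Rational(-1, 3), Mul(Add(4, X), Add(X, Add(7, Pow(X, 2), Mul(-6, X))))) = Mul(Rational(-1, 3), Mul(Add(4, X), Add(7, Pow(X, 2), Mul(-5, X)))) = Mul(Rational(-1, 3), Add(4, X), Add(7, Pow(X, 2), Mul(-5, X))))
Add(Mul(-6, Function('D')(d)), -42) = Add(Mul(-6, Add(Rational(-28, 3), Mul(Rational(-1, 3), Pow(-15, 3)), Mul(Rational(1, 3), Pow(-15, 2)), Mul(Rational(13, 3), -15))), -42) = Add(Mul(-6, Add(Rational(-28, 3), Mul(Rational(-1, 3), -3375), Mul(Rational(1, 3), 225), -65)), -42) = Add(Mul(-6, Add(Rational(-28, 3), 1125, 75, -65)), -42) = Add(Mul(-6, Rational(3377, 3)), -42) = Add(-6754, -42) = -6796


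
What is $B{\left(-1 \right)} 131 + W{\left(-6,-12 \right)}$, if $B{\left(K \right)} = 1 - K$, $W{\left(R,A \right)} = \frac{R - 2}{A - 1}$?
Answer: $\frac{3414}{13} \approx 262.62$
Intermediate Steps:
$W{\left(R,A \right)} = \frac{-2 + R}{-1 + A}$
$B{\left(-1 \right)} 131 + W{\left(-6,-12 \right)} = \left(1 - -1\right) 131 + \frac{-2 - 6}{-1 - 12} = \left(1 + 1\right) 131 + \frac{1}{-13} \left(-8\right) = 2 \cdot 131 - - \frac{8}{13} = 262 + \frac{8}{13} = \frac{3414}{13}$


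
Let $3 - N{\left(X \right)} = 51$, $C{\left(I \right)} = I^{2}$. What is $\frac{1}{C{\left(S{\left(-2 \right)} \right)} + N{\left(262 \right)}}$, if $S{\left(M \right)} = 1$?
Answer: $- \frac{1}{47} \approx -0.021277$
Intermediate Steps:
$N{\left(X \right)} = -48$ ($N{\left(X \right)} = 3 - 51 = -48$)
$\frac{1}{C{\left(S{\left(-2 \right)} \right)} + N{\left(262 \right)}} = \frac{1}{1^{2} - 48} = \frac{1}{1 - 48} = \frac{1}{-47} = - \frac{1}{47}$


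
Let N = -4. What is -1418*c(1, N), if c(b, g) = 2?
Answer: -2836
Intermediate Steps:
-1418*c(1, N) = -1418*2 = -2836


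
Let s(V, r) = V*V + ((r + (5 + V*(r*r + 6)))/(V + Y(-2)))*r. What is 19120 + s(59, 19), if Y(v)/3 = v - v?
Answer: 1745322/59 ≈ 29582.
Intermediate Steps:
Y(v) = 0 (Y(v) = 3*(v - v) = 3*0 = 0)
s(V, r) = V² + r*(5 + r + V*(6 + r²))/V (s(V, r) = V*V + ((r + (5 + V*(r*r + 6)))/(V + 0))*r = V² + ((r + (5 + V*(r² + 6)))/V)*r = V² + ((r + (5 + V*(6 + r²)))/V)*r = V² + ((5 + r + V*(6 + r²))/V)*r = V² + r*(5 + r + V*(6 + r²))/V)
19120 + s(59, 19) = 19120 + (59² + 19³ + 6*19 + 19²/59 + 5*19/59) = 19120 + (3481 + 6859 + 114 + (1/59)*361 + 5*19*(1/59)) = 19120 + (3481 + 6859 + 114 + 361/59 + 95/59) = 19120 + 617242/59 = 1745322/59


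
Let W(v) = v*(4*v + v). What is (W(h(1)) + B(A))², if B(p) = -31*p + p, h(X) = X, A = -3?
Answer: 9025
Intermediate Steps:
W(v) = 5*v² (W(v) = v*(5*v) = 5*v²)
B(p) = -30*p
(W(h(1)) + B(A))² = (5*1² - 30*(-3))² = (5*1 + 90)² = (5 + 90)² = 95² = 9025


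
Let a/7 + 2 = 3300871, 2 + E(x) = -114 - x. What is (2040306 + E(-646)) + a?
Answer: 25146919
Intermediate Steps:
E(x) = -116 - x (E(x) = -2 + (-114 - x) = -116 - x)
a = 23106083 (a = -14 + 7*3300871 = -14 + 23106097 = 23106083)
(2040306 + E(-646)) + a = (2040306 + (-116 - 1*(-646))) + 23106083 = (2040306 + (-116 + 646)) + 23106083 = (2040306 + 530) + 23106083 = 2040836 + 23106083 = 25146919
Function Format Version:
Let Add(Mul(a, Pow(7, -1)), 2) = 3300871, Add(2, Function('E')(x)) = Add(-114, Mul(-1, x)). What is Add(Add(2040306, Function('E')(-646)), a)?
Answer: 25146919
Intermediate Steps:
Function('E')(x) = Add(-116, Mul(-1, x)) (Function('E')(x) = Add(-2, Add(-114, Mul(-1, x))) = Add(-116, Mul(-1, x)))
a = 23106083 (a = Add(-14, Mul(7, 3300871)) = Add(-14, 23106097) = 23106083)
Add(Add(2040306, Function('E')(-646)), a) = Add(Add(2040306, Add(-116, Mul(-1, -646))), 23106083) = Add(Add(2040306, Add(-116, 646)), 23106083) = Add(Add(2040306, 530), 23106083) = Add(2040836, 23106083) = 25146919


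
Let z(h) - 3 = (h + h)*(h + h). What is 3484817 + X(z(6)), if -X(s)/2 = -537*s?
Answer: 3642695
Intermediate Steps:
z(h) = 3 + 4*h**2 (z(h) = 3 + (h + h)*(h + h) = 3 + (2*h)*(2*h) = 3 + 4*h**2)
X(s) = 1074*s (X(s) = -(-1074)*s = 1074*s)
3484817 + X(z(6)) = 3484817 + 1074*(3 + 4*6**2) = 3484817 + 1074*(3 + 4*36) = 3484817 + 1074*(3 + 144) = 3484817 + 1074*147 = 3484817 + 157878 = 3642695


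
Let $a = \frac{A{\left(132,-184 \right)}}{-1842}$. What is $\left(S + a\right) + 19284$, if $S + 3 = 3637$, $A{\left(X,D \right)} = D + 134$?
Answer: $\frac{21107503}{921} \approx 22918.0$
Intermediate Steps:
$A{\left(X,D \right)} = 134 + D$
$a = \frac{25}{921}$ ($a = \frac{134 - 184}{-1842} = \left(-50\right) \left(- \frac{1}{1842}\right) = \frac{25}{921} \approx 0.027144$)
$S = 3634$ ($S = -3 + 3637 = 3634$)
$\left(S + a\right) + 19284 = \left(3634 + \frac{25}{921}\right) + 19284 = \frac{3346939}{921} + 19284 = \frac{21107503}{921}$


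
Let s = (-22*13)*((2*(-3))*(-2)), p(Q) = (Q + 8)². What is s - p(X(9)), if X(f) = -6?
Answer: -3436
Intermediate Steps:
p(Q) = (8 + Q)²
s = -3432 (s = -(-1716)*(-2) = -286*12 = -3432)
s - p(X(9)) = -3432 - (8 - 6)² = -3432 - 1*2² = -3432 - 1*4 = -3432 - 4 = -3436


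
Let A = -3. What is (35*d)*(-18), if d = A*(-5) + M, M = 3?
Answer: -11340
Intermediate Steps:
d = 18 (d = -3*(-5) + 3 = 15 + 3 = 18)
(35*d)*(-18) = (35*18)*(-18) = 630*(-18) = -11340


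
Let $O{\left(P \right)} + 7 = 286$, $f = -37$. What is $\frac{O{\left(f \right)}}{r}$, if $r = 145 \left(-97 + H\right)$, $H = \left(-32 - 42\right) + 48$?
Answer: $- \frac{93}{5945} \approx -0.015643$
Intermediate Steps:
$O{\left(P \right)} = 279$ ($O{\left(P \right)} = -7 + 286 = 279$)
$H = -26$ ($H = -74 + 48 = -26$)
$r = -17835$ ($r = 145 \left(-97 - 26\right) = 145 \left(-123\right) = -17835$)
$\frac{O{\left(f \right)}}{r} = \frac{279}{-17835} = 279 \left(- \frac{1}{17835}\right) = - \frac{93}{5945}$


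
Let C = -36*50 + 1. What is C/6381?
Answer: -1799/6381 ≈ -0.28193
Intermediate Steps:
C = -1799 (C = -1800 + 1 = -1799)
C/6381 = -1799/6381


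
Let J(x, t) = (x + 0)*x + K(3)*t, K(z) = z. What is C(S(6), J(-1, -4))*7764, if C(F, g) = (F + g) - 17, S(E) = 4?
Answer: -186336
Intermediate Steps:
J(x, t) = x² + 3*t (J(x, t) = (x + 0)*x + 3*t = x*x + 3*t = x² + 3*t)
C(F, g) = -17 + F + g
C(S(6), J(-1, -4))*7764 = (-17 + 4 + ((-1)² + 3*(-4)))*7764 = (-17 + 4 + (1 - 12))*7764 = (-17 + 4 - 11)*7764 = -24*7764 = -186336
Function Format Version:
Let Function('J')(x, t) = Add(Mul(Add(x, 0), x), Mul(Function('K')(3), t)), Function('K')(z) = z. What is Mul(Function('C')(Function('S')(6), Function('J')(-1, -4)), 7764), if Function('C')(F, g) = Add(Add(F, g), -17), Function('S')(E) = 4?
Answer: -186336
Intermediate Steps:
Function('J')(x, t) = Add(Pow(x, 2), Mul(3, t)) (Function('J')(x, t) = Add(Mul(Add(x, 0), x), Mul(3, t)) = Add(Mul(x, x), Mul(3, t)) = Add(Pow(x, 2), Mul(3, t)))
Function('C')(F, g) = Add(-17, F, g)
Mul(Function('C')(Function('S')(6), Function('J')(-1, -4)), 7764) = Mul(Add(-17, 4, Add(Pow(-1, 2), Mul(3, -4))), 7764) = Mul(Add(-17, 4, Add(1, -12)), 7764) = Mul(Add(-17, 4, -11), 7764) = Mul(-24, 7764) = -186336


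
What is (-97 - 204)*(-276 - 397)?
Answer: 202573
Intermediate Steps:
(-97 - 204)*(-276 - 397) = -301*(-673) = 202573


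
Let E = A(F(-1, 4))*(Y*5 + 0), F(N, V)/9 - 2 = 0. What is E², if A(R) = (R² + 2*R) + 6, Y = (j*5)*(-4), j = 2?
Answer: 5358240000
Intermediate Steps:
F(N, V) = 18 (F(N, V) = 18 + 9*0 = 18 + 0 = 18)
Y = -40 (Y = (2*5)*(-4) = 10*(-4) = -40)
A(R) = 6 + R² + 2*R
E = -73200 (E = (6 + 18² + 2*18)*(-40*5 + 0) = (6 + 324 + 36)*(-200 + 0) = 366*(-200) = -73200)
E² = (-73200)² = 5358240000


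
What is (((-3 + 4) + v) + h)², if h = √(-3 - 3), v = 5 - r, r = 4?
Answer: (2 + I*√6)² ≈ -2.0 + 9.798*I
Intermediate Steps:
v = 1 (v = 5 - 1*4 = 5 - 4 = 1)
h = I*√6 (h = √(-6) = I*√6 ≈ 2.4495*I)
(((-3 + 4) + v) + h)² = (((-3 + 4) + 1) + I*√6)² = ((1 + 1) + I*√6)² = (2 + I*√6)²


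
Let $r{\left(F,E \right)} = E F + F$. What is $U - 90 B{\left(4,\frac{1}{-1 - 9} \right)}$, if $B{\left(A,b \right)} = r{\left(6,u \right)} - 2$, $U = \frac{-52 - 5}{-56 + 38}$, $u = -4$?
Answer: $\frac{10819}{6} \approx 1803.2$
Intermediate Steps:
$U = \frac{19}{6}$ ($U = - \frac{57}{-18} = \left(-57\right) \left(- \frac{1}{18}\right) = \frac{19}{6} \approx 3.1667$)
$r{\left(F,E \right)} = F + E F$
$B{\left(A,b \right)} = -20$ ($B{\left(A,b \right)} = 6 \left(1 - 4\right) - 2 = 6 \left(-3\right) - 2 = -18 - 2 = -20$)
$U - 90 B{\left(4,\frac{1}{-1 - 9} \right)} = \frac{19}{6} - -1800 = \frac{19}{6} + 1800 = \frac{10819}{6}$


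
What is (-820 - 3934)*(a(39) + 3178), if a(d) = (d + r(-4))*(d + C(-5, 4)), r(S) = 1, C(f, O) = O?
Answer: -23285092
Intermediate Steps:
a(d) = (1 + d)*(4 + d) (a(d) = (d + 1)*(d + 4) = (1 + d)*(4 + d))
(-820 - 3934)*(a(39) + 3178) = (-820 - 3934)*((4 + 39² + 5*39) + 3178) = -4754*((4 + 1521 + 195) + 3178) = -4754*(1720 + 3178) = -4754*4898 = -23285092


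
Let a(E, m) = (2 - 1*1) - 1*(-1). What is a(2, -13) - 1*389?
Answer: -387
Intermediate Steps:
a(E, m) = 2 (a(E, m) = (2 - 1) + 1 = 1 + 1 = 2)
a(2, -13) - 1*389 = 2 - 1*389 = 2 - 389 = -387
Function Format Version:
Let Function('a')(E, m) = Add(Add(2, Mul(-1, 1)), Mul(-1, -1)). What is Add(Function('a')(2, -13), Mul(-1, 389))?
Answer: -387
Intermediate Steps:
Function('a')(E, m) = 2 (Function('a')(E, m) = Add(Add(2, -1), 1) = Add(1, 1) = 2)
Add(Function('a')(2, -13), Mul(-1, 389)) = Add(2, Mul(-1, 389)) = Add(2, -389) = -387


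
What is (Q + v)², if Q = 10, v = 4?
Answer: 196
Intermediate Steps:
(Q + v)² = (10 + 4)² = 14² = 196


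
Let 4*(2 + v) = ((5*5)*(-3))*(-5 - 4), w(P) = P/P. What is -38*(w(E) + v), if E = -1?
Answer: -12749/2 ≈ -6374.5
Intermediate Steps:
w(P) = 1
v = 667/4 (v = -2 + (((5*5)*(-3))*(-5 - 4))/4 = -2 + ((25*(-3))*(-9))/4 = -2 + (-75*(-9))/4 = -2 + (¼)*675 = -2 + 675/4 = 667/4 ≈ 166.75)
-38*(w(E) + v) = -38*(1 + 667/4) = -38*671/4 = -12749/2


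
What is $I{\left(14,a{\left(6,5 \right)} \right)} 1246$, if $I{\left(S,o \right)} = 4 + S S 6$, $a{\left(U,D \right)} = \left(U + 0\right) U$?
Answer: $1470280$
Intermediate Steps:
$a{\left(U,D \right)} = U^{2}$ ($a{\left(U,D \right)} = U U = U^{2}$)
$I{\left(S,o \right)} = 4 + 6 S^{2}$ ($I{\left(S,o \right)} = 4 + S 6 S = 4 + 6 S^{2}$)
$I{\left(14,a{\left(6,5 \right)} \right)} 1246 = \left(4 + 6 \cdot 14^{2}\right) 1246 = \left(4 + 6 \cdot 196\right) 1246 = \left(4 + 1176\right) 1246 = 1180 \cdot 1246 = 1470280$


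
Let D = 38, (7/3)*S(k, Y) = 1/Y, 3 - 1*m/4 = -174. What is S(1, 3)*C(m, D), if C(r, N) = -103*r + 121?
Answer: -72803/7 ≈ -10400.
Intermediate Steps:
m = 708 (m = 12 - 4*(-174) = 12 + 696 = 708)
S(k, Y) = 3/(7*Y)
C(r, N) = 121 - 103*r
S(1, 3)*C(m, D) = ((3/7)/3)*(121 - 103*708) = ((3/7)*(⅓))*(121 - 72924) = (⅐)*(-72803) = -72803/7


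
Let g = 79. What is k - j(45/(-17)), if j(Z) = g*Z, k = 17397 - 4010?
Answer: 231134/17 ≈ 13596.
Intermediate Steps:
k = 13387
j(Z) = 79*Z
k - j(45/(-17)) = 13387 - 79*45/(-17) = 13387 - 79*45*(-1/17) = 13387 - 79*(-45)/17 = 13387 - 1*(-3555/17) = 13387 + 3555/17 = 231134/17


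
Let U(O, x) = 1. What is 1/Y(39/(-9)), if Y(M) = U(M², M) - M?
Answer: 3/16 ≈ 0.18750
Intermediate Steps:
Y(M) = 1 - M
1/Y(39/(-9)) = 1/(1 - 39/(-9)) = 1/(1 - 39*(-1)/9) = 1/(1 - 1*(-13/3)) = 1/(1 + 13/3) = 1/(16/3) = 3/16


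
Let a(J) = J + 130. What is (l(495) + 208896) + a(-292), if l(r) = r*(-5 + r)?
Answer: 451284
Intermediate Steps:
a(J) = 130 + J
(l(495) + 208896) + a(-292) = (495*(-5 + 495) + 208896) + (130 - 292) = (495*490 + 208896) - 162 = (242550 + 208896) - 162 = 451446 - 162 = 451284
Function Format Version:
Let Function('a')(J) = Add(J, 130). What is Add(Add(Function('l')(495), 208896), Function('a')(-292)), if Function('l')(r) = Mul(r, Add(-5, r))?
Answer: 451284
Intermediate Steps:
Function('a')(J) = Add(130, J)
Add(Add(Function('l')(495), 208896), Function('a')(-292)) = Add(Add(Mul(495, Add(-5, 495)), 208896), Add(130, -292)) = Add(Add(Mul(495, 490), 208896), -162) = Add(Add(242550, 208896), -162) = Add(451446, -162) = 451284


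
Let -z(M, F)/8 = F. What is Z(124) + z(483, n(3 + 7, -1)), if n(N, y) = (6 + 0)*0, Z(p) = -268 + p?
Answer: -144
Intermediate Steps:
n(N, y) = 0 (n(N, y) = 6*0 = 0)
z(M, F) = -8*F
Z(124) + z(483, n(3 + 7, -1)) = (-268 + 124) - 8*0 = -144 + 0 = -144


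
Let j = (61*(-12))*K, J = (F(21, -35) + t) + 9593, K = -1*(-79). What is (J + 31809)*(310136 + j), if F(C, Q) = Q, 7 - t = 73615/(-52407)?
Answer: 547094785052564/52407 ≈ 1.0439e+10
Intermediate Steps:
t = 440464/52407 (t = 7 - 73615/(-52407) = 7 - 73615*(-1)/52407 = 7 - 1*(-73615/52407) = 7 + 73615/52407 = 440464/52407 ≈ 8.4047)
K = 79
J = 501346570/52407 (J = (-35 + 440464/52407) + 9593 = -1393781/52407 + 9593 = 501346570/52407 ≈ 9566.4)
j = -57828 (j = (61*(-12))*79 = -732*79 = -57828)
(J + 31809)*(310136 + j) = (501346570/52407 + 31809)*(310136 - 57828) = (2168360833/52407)*252308 = 547094785052564/52407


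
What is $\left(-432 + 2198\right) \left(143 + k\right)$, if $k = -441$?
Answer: $-526268$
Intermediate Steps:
$\left(-432 + 2198\right) \left(143 + k\right) = \left(-432 + 2198\right) \left(143 - 441\right) = 1766 \left(-298\right) = -526268$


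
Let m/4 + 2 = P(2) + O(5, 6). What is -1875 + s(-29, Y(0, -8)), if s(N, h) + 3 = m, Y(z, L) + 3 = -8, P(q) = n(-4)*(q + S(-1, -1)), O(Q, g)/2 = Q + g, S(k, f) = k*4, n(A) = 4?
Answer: -1830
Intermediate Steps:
S(k, f) = 4*k
O(Q, g) = 2*Q + 2*g (O(Q, g) = 2*(Q + g) = 2*Q + 2*g)
P(q) = -16 + 4*q (P(q) = 4*(q + 4*(-1)) = 4*(q - 4) = 4*(-4 + q) = -16 + 4*q)
Y(z, L) = -11 (Y(z, L) = -3 - 8 = -11)
m = 48 (m = -8 + 4*((-16 + 4*2) + (2*5 + 2*6)) = -8 + 4*((-16 + 8) + (10 + 12)) = -8 + 4*(-8 + 22) = -8 + 4*14 = -8 + 56 = 48)
s(N, h) = 45 (s(N, h) = -3 + 48 = 45)
-1875 + s(-29, Y(0, -8)) = -1875 + 45 = -1830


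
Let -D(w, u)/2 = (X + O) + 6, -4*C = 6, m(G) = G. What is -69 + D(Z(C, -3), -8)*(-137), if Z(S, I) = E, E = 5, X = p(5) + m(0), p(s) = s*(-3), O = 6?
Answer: -891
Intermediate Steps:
p(s) = -3*s
C = -3/2 (C = -¼*6 = -3/2 ≈ -1.5000)
X = -15 (X = -3*5 + 0 = -15 + 0 = -15)
Z(S, I) = 5
D(w, u) = 6 (D(w, u) = -2*((-15 + 6) + 6) = -2*(-9 + 6) = -2*(-3) = 6)
-69 + D(Z(C, -3), -8)*(-137) = -69 + 6*(-137) = -69 - 822 = -891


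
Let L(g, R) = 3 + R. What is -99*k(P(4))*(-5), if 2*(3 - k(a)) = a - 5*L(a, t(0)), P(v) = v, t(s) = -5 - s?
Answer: -1980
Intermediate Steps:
k(a) = -2 - a/2 (k(a) = 3 - (a - 5*(3 + (-5 - 1*0)))/2 = 3 - (a - 5*(3 + (-5 + 0)))/2 = 3 - (a - 5*(3 - 5))/2 = 3 - (a - 5*(-2))/2 = 3 - (a + 10)/2 = 3 - (10 + a)/2 = 3 + (-5 - a/2) = -2 - a/2)
-99*k(P(4))*(-5) = -99*(-2 - ½*4)*(-5) = -99*(-2 - 2)*(-5) = -99*(-4)*(-5) = 396*(-5) = -1980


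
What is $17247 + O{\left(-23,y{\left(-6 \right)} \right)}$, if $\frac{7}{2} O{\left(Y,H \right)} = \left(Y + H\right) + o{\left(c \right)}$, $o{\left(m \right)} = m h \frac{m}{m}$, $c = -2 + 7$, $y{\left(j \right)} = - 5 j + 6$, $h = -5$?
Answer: $\frac{120705}{7} \approx 17244.0$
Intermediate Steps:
$y{\left(j \right)} = 6 - 5 j$
$c = 5$
$o{\left(m \right)} = - 5 m$ ($o{\left(m \right)} = m \left(-5\right) \frac{m}{m} = - 5 m 1 = - 5 m$)
$O{\left(Y,H \right)} = - \frac{50}{7} + \frac{2 H}{7} + \frac{2 Y}{7}$ ($O{\left(Y,H \right)} = \frac{2 \left(\left(Y + H\right) - 25\right)}{7} = \frac{2 \left(\left(H + Y\right) - 25\right)}{7} = \frac{2 \left(-25 + H + Y\right)}{7} = - \frac{50}{7} + \frac{2 H}{7} + \frac{2 Y}{7}$)
$17247 + O{\left(-23,y{\left(-6 \right)} \right)} = 17247 + \left(- \frac{50}{7} + \frac{2 \left(6 - -30\right)}{7} + \frac{2}{7} \left(-23\right)\right) = 17247 - \left(\frac{96}{7} - \frac{2 \left(6 + 30\right)}{7}\right) = 17247 - \frac{24}{7} = \frac{120705}{7}$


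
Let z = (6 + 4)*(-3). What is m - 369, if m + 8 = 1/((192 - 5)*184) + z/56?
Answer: -90931735/240856 ≈ -377.54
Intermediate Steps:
z = -30 (z = 10*(-3) = -30)
m = -2055871/240856 (m = -8 + (1/((192 - 5)*184) - 30/56) = -8 + ((1/184)/187 - 30*1/56) = -8 + ((1/187)*(1/184) - 15/28) = -8 + (1/34408 - 15/28) = -8 - 129023/240856 = -2055871/240856 ≈ -8.5357)
m - 369 = -2055871/240856 - 369 = -90931735/240856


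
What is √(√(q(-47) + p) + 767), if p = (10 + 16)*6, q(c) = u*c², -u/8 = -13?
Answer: √(767 + 2*√57473) ≈ 35.305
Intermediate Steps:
u = 104 (u = -8*(-13) = 104)
q(c) = 104*c²
p = 156 (p = 26*6 = 156)
√(√(q(-47) + p) + 767) = √(√(104*(-47)² + 156) + 767) = √(√(104*2209 + 156) + 767) = √(√(229736 + 156) + 767) = √(√229892 + 767) = √(2*√57473 + 767) = √(767 + 2*√57473)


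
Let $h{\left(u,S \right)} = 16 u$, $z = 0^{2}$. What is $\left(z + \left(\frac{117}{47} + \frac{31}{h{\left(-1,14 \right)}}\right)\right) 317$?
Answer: $\frac{131555}{752} \approx 174.94$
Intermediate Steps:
$z = 0$
$\left(z + \left(\frac{117}{47} + \frac{31}{h{\left(-1,14 \right)}}\right)\right) 317 = \left(0 + \left(\frac{117}{47} + \frac{31}{16 \left(-1\right)}\right)\right) 317 = \left(0 + \left(117 \cdot \frac{1}{47} + \frac{31}{-16}\right)\right) 317 = \left(0 + \left(\frac{117}{47} + 31 \left(- \frac{1}{16}\right)\right)\right) 317 = \left(0 + \left(\frac{117}{47} - \frac{31}{16}\right)\right) 317 = \left(0 + \frac{415}{752}\right) 317 = \frac{415}{752} \cdot 317 = \frac{131555}{752}$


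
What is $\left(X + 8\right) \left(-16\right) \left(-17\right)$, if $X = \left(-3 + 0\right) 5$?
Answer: $-1904$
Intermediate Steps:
$X = -15$ ($X = \left(-3\right) 5 = -15$)
$\left(X + 8\right) \left(-16\right) \left(-17\right) = \left(-15 + 8\right) \left(-16\right) \left(-17\right) = \left(-7\right) \left(-16\right) \left(-17\right) = 112 \left(-17\right) = -1904$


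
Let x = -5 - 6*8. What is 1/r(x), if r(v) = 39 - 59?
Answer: -1/20 ≈ -0.050000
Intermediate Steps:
x = -53 (x = -5 - 48 = -53)
r(v) = -20
1/r(x) = 1/(-20) = -1/20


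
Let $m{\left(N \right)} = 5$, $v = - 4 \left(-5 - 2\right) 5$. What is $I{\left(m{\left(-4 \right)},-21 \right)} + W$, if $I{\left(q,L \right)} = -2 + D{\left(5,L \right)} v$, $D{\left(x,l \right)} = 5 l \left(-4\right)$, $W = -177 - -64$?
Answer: $58685$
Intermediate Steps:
$W = -113$ ($W = -177 + 64 = -113$)
$D{\left(x,l \right)} = - 20 l$
$v = 140$ ($v = - 4 \left(-5 - 2\right) 5 = \left(-4\right) \left(-7\right) 5 = 28 \cdot 5 = 140$)
$I{\left(q,L \right)} = -2 - 2800 L$ ($I{\left(q,L \right)} = -2 + - 20 L 140 = -2 - 2800 L$)
$I{\left(m{\left(-4 \right)},-21 \right)} + W = \left(-2 - -58800\right) - 113 = \left(-2 + 58800\right) - 113 = 58798 - 113 = 58685$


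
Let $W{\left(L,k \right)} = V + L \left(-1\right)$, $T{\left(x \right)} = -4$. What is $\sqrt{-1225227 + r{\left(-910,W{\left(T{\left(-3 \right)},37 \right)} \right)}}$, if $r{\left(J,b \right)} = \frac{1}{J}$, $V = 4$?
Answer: $\frac{i \sqrt{1014610479610}}{910} \approx 1106.9 i$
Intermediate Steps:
$W{\left(L,k \right)} = 4 - L$ ($W{\left(L,k \right)} = 4 + L \left(-1\right) = 4 - L$)
$\sqrt{-1225227 + r{\left(-910,W{\left(T{\left(-3 \right)},37 \right)} \right)}} = \sqrt{-1225227 + \frac{1}{-910}} = \sqrt{-1225227 - \frac{1}{910}} = \sqrt{- \frac{1114956571}{910}} = \frac{i \sqrt{1014610479610}}{910}$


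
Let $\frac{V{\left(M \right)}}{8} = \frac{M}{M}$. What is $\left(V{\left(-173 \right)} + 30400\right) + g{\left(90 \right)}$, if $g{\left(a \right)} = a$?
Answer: $30498$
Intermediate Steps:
$V{\left(M \right)} = 8$ ($V{\left(M \right)} = 8 \frac{M}{M} = 8 \cdot 1 = 8$)
$\left(V{\left(-173 \right)} + 30400\right) + g{\left(90 \right)} = \left(8 + 30400\right) + 90 = 30408 + 90 = 30498$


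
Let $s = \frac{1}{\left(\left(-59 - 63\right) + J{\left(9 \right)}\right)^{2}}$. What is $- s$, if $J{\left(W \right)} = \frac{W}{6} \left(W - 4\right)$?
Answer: $- \frac{4}{52441} \approx -7.6276 \cdot 10^{-5}$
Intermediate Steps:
$J{\left(W \right)} = \frac{W \left(-4 + W\right)}{6}$ ($J{\left(W \right)} = W \frac{1}{6} \left(-4 + W\right) = \frac{W}{6} \left(-4 + W\right) = \frac{W \left(-4 + W\right)}{6}$)
$s = \frac{4}{52441}$ ($s = \frac{1}{\left(\left(-59 - 63\right) + \frac{1}{6} \cdot 9 \left(-4 + 9\right)\right)^{2}} = \frac{1}{\left(\left(-59 - 63\right) + \frac{1}{6} \cdot 9 \cdot 5\right)^{2}} = \frac{1}{\left(-122 + \frac{15}{2}\right)^{2}} = \frac{1}{\left(- \frac{229}{2}\right)^{2}} = \frac{1}{\frac{52441}{4}} = \frac{4}{52441} \approx 7.6276 \cdot 10^{-5}$)
$- s = \left(-1\right) \frac{4}{52441} = - \frac{4}{52441}$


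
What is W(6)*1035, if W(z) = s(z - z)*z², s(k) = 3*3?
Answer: 335340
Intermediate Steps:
s(k) = 9
W(z) = 9*z²
W(6)*1035 = (9*6²)*1035 = (9*36)*1035 = 324*1035 = 335340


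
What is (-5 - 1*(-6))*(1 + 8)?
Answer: 9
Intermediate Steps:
(-5 - 1*(-6))*(1 + 8) = (-5 + 6)*9 = 1*9 = 9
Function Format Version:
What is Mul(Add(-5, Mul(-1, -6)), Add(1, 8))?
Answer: 9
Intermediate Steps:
Mul(Add(-5, Mul(-1, -6)), Add(1, 8)) = Mul(Add(-5, 6), 9) = Mul(1, 9) = 9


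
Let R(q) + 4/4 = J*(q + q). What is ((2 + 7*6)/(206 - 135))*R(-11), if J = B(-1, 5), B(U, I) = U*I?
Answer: 4796/71 ≈ 67.549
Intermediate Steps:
B(U, I) = I*U
J = -5 (J = 5*(-1) = -5)
R(q) = -1 - 10*q (R(q) = -1 - 5*(q + q) = -1 - 10*q)
((2 + 7*6)/(206 - 135))*R(-11) = ((2 + 7*6)/(206 - 135))*(-1 - 10*(-11)) = ((2 + 42)/71)*(-1 + 110) = (44*(1/71))*109 = (44/71)*109 = 4796/71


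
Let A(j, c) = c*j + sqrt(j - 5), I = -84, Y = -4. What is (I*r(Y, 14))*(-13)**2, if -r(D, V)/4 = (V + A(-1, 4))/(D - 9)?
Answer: -43680 - 4368*I*sqrt(6) ≈ -43680.0 - 10699.0*I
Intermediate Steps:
A(j, c) = sqrt(-5 + j) + c*j (A(j, c) = c*j + sqrt(-5 + j) = sqrt(-5 + j) + c*j)
r(D, V) = -4*(-4 + V + I*sqrt(6))/(-9 + D) (r(D, V) = -4*(V + (sqrt(-5 - 1) + 4*(-1)))/(D - 9) = -4*(V + (sqrt(-6) - 4))/(-9 + D) = -4*(V + (I*sqrt(6) - 4))/(-9 + D) = -4*(V + (-4 + I*sqrt(6)))/(-9 + D) = -4*(-4 + V + I*sqrt(6))/(-9 + D))
(I*r(Y, 14))*(-13)**2 = -336*(4 - 1*14 - I*sqrt(6))/(-9 - 4)*(-13)**2 = -336*(4 - 14 - I*sqrt(6))/(-13)*169 = -336*(-1)*(-10 - I*sqrt(6))/13*169 = -84*(40/13 + 4*I*sqrt(6)/13)*169 = (-3360/13 - 336*I*sqrt(6)/13)*169 = -43680 - 4368*I*sqrt(6)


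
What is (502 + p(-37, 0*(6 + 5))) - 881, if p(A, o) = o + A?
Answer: -416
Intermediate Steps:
p(A, o) = A + o
(502 + p(-37, 0*(6 + 5))) - 881 = (502 + (-37 + 0*(6 + 5))) - 881 = (502 + (-37 + 0*11)) - 881 = (502 + (-37 + 0)) - 881 = (502 - 37) - 881 = 465 - 881 = -416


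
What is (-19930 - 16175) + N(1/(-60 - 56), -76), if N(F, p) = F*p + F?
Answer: -4188105/116 ≈ -36104.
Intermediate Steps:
N(F, p) = F + F*p
(-19930 - 16175) + N(1/(-60 - 56), -76) = (-19930 - 16175) + (1 - 76)/(-60 - 56) = -36105 - 75/(-116) = -36105 - 1/116*(-75) = -36105 + 75/116 = -4188105/116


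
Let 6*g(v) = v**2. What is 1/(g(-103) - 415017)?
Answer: -6/2479493 ≈ -2.4198e-6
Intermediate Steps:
g(v) = v**2/6
1/(g(-103) - 415017) = 1/((1/6)*(-103)**2 - 415017) = 1/((1/6)*10609 - 415017) = 1/(10609/6 - 415017) = 1/(-2479493/6) = -6/2479493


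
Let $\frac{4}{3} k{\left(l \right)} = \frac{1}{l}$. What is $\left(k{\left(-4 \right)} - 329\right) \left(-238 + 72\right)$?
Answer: $\frac{437161}{8} \approx 54645.0$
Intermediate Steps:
$k{\left(l \right)} = \frac{3}{4 l}$
$\left(k{\left(-4 \right)} - 329\right) \left(-238 + 72\right) = \left(\frac{3}{4 \left(-4\right)} - 329\right) \left(-238 + 72\right) = \left(\frac{3}{4} \left(- \frac{1}{4}\right) - 329\right) \left(-166\right) = \left(- \frac{3}{16} - 329\right) \left(-166\right) = \left(- \frac{5267}{16}\right) \left(-166\right) = \frac{437161}{8}$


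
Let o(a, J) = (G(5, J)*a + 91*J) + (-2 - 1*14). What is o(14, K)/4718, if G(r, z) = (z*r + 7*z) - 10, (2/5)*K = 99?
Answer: 127893/9436 ≈ 13.554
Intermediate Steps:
K = 495/2 (K = (5/2)*99 = 495/2 ≈ 247.50)
G(r, z) = -10 + 7*z + r*z (G(r, z) = (r*z + 7*z) - 10 = (7*z + r*z) - 10 = -10 + 7*z + r*z)
o(a, J) = -16 + 91*J + a*(-10 + 12*J) (o(a, J) = ((-10 + 7*J + 5*J)*a + 91*J) + (-2 - 1*14) = ((-10 + 12*J)*a + 91*J) + (-2 - 14) = (a*(-10 + 12*J) + 91*J) - 16 = (91*J + a*(-10 + 12*J)) - 16 = -16 + 91*J + a*(-10 + 12*J))
o(14, K)/4718 = (-16 + 91*(495/2) + 2*14*(-5 + 6*(495/2)))/4718 = (-16 + 45045/2 + 2*14*(-5 + 1485))*(1/4718) = (-16 + 45045/2 + 2*14*1480)*(1/4718) = (-16 + 45045/2 + 41440)*(1/4718) = (127893/2)*(1/4718) = 127893/9436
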